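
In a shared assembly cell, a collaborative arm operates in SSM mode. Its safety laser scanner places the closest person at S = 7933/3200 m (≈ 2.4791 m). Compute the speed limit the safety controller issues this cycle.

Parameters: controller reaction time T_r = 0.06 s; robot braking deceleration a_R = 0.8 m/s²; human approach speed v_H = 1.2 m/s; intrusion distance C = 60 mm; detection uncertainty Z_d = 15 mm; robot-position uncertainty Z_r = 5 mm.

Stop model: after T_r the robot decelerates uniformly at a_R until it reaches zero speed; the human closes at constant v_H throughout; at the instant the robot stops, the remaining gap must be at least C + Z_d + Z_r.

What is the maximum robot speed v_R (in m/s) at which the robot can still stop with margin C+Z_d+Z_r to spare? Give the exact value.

v_R_max = 21/20 m/s = 1.0500 m/s

at the boundary: (5/8)·v² + (39/25)·v + (-37233/16000) = 0
  disc = (39/25)² − 4·(5/8)·(-37233/16000) = 1320201/160000 ; √disc = 1149/400
  v_R = (−(39/25) + 1149/400) / (2·(5/8)) = 21/20 m/s
check:
T_s = v_R/a_R = (21/20)/(4/5) = 1.3125 s
robot covers v_R·T_r = 1.0500·0.0600 = 0.0630 m before braking
robot covers 1.0500·1.3125 − ½·0.8000·1.3125² = 0.6891 m while stopping
person approaches 1.2000·(0.0600+1.3125) = 1.6470 m
C+Z_d+Z_r = 0.0600+0.0150+0.0050 = 0.0800 m
sum ≈ 0.0630+0.6891+1.6470+0.0800 ≈ 2.4791 m = S ✓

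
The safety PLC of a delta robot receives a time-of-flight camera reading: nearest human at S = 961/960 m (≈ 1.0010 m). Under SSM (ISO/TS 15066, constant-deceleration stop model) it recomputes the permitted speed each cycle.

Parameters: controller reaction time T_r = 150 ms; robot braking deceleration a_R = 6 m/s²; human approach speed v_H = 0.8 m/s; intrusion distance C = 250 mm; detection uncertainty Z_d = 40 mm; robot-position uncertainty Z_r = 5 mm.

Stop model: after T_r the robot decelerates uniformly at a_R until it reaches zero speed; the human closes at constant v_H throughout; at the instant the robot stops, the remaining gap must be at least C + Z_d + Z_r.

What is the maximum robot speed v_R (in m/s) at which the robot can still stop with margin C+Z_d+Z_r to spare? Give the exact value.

at the boundary: (1/12)·v² + (17/60)·v + (-2813/4800) = 0
  disc = (17/60)² − 4·(1/12)·(-2813/4800) = 441/1600 ; √disc = 21/40
  v_R = (−(17/60) + 21/40) / (2·(1/12)) = 29/20 m/s
check:
stop time T_s = (29/20)/6 = 0.2417 s
reaction-phase robot travel = 1.4500·0.1500 = 0.2175 m
braking distance = 1.4500²/(2·6.0000) = 0.1752 m
person approaches 0.8000·(0.1500+0.2417) = 0.3133 m
residual clearance needed = 0.2500+0.0400+0.0050 = 0.2950 m
sum ≈ 0.2175+0.1752+0.3133+0.2950 ≈ 1.0010 m = S ✓

v_R_max = 29/20 m/s = 1.4500 m/s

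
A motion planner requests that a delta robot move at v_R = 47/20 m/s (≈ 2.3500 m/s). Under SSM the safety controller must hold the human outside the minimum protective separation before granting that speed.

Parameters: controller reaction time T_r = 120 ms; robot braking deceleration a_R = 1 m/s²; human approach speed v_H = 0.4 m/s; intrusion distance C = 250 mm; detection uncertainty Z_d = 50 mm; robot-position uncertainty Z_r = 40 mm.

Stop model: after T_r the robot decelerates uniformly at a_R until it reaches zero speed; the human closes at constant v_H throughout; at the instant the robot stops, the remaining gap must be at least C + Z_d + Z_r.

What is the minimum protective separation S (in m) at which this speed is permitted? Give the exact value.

S_min = 3497/800 m = 4.3712 m

T_s = v_R/a_R = (47/20)/1 = 2.3500 s
reaction-phase robot travel = 2.3500·0.1200 = 0.2820 m
robot under decel: 2.3500²/(2·1.0000) = 2.7612 m
person approaches 0.4000·(0.1200+2.3500) = 0.9880 m
C+Z_d+Z_r = 0.2500+0.0500+0.0400 = 0.3400 m
S_min ≈ 0.2820+2.7612+0.9880+0.3400  ⇒  S_min = 3497/800 m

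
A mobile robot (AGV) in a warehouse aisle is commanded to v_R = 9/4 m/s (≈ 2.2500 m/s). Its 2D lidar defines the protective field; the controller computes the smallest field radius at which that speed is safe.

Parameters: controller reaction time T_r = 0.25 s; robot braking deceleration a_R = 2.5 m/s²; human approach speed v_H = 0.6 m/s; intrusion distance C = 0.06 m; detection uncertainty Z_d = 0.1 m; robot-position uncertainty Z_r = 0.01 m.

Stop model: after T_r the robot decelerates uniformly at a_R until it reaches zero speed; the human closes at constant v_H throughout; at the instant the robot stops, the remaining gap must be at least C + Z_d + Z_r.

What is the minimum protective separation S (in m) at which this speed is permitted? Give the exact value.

braking lasts T_s = (9/4)/(5/2) = 0.9000 s
robot in T_r: 2.2500·0.2500 = 0.5625 m
robot covers 2.2500·0.9000 − ½·2.5000·0.9000² = 1.0125 m while stopping
human closes 0.6000·1.1500 = 0.6900 m
residual clearance needed = 0.0600+0.1000+0.0100 = 0.1700 m
S_min ≈ 0.5625+1.0125+0.6900+0.1700  ⇒  S_min = 487/200 m

S_min = 487/200 m = 2.4350 m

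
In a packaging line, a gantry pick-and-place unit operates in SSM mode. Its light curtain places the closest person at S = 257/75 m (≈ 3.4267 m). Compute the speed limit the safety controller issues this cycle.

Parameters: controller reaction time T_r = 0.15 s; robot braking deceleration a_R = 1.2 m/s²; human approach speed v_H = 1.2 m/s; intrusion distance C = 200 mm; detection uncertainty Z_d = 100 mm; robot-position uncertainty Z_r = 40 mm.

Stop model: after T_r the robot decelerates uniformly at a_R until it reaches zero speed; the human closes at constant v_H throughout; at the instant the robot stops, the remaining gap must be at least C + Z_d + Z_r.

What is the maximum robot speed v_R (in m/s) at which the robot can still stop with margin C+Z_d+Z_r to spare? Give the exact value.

collect terms ⇒ (5/12)·v_R² + (23/20)·v_R + (-218/75) = 0
  disc = (23/20)² − 4·(5/12)·(-218/75) = 22201/3600 ; √disc = 149/60
  v_R = (−(23/20) + 149/60) / (2·(5/12)) = 8/5 m/s
check:
braking lasts T_s = (8/5)/(6/5) = 1.3333 s
reaction-phase robot travel = 1.6000·0.1500 = 0.2400 m
robot covers 1.6000·1.3333 − ½·1.2000·1.3333² = 1.0667 m while stopping
person approaches 1.2000·(0.1500+1.3333) = 1.7800 m
margins: 0.2000+0.1000+0.0400 = 0.3400 m
sum ≈ 0.2400+1.0667+1.7800+0.3400 ≈ 3.4267 m = S ✓

v_R_max = 8/5 m/s = 1.6000 m/s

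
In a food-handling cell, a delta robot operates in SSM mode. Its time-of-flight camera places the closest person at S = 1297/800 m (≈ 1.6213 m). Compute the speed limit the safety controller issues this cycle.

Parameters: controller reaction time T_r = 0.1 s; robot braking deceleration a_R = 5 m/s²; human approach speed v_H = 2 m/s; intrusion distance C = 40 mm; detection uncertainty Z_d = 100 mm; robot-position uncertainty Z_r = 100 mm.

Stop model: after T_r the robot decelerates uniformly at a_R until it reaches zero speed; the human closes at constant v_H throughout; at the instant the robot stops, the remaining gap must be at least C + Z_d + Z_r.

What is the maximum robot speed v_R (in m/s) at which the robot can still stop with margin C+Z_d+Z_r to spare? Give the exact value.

collect terms ⇒ (1/10)·v_R² + (1/2)·v_R + (-189/160) = 0
  disc = (1/2)² − 4·(1/10)·(-189/160) = 289/400 ; √disc = 17/20
  v_R = (−(1/2) + 17/20) / (2·(1/10)) = 7/4 m/s
check:
braking lasts T_s = (7/4)/5 = 0.3500 s
robot in T_r: 1.7500·0.1000 = 0.1750 m
robot under decel: 1.7500²/(2·5.0000) = 0.3063 m
person approaches 2.0000·(0.1000+0.3500) = 0.9000 m
residual clearance needed = 0.0400+0.1000+0.1000 = 0.2400 m
sum ≈ 0.1750+0.3063+0.9000+0.2400 ≈ 1.6213 m = S ✓

v_R_max = 7/4 m/s = 1.7500 m/s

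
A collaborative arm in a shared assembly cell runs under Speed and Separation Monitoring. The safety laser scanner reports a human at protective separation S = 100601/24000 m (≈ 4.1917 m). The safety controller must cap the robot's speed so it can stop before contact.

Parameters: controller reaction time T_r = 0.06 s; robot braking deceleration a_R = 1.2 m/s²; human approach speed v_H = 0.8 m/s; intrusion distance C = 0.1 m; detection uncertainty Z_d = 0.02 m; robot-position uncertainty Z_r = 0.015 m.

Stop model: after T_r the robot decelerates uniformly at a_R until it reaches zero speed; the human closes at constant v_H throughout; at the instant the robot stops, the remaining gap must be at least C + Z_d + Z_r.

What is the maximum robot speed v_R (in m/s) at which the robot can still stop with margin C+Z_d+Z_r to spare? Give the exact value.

v_R_max = 47/20 m/s = 2.3500 m/s

quadratic (5/12)·v² + (109/150)·v + (-96209/24000) = 0
  disc = (109/150)² − 4·(5/12)·(-96209/24000) = 288369/40000 ; √disc = 537/200
  v_R = (−(109/150) + 537/200) / (2·(5/12)) = 47/20 m/s
check:
braking lasts T_s = (47/20)/(6/5) = 1.9583 s
robot in T_r: 2.3500·0.0600 = 0.1410 m
robot under decel: 2.3500²/(2·1.2000) = 2.3010 m
human closes 0.8000·2.0183 = 1.6147 m
margins: 0.1000+0.0200+0.0150 = 0.1350 m
sum ≈ 0.1410+2.3010+1.6147+0.1350 ≈ 4.1917 m = S ✓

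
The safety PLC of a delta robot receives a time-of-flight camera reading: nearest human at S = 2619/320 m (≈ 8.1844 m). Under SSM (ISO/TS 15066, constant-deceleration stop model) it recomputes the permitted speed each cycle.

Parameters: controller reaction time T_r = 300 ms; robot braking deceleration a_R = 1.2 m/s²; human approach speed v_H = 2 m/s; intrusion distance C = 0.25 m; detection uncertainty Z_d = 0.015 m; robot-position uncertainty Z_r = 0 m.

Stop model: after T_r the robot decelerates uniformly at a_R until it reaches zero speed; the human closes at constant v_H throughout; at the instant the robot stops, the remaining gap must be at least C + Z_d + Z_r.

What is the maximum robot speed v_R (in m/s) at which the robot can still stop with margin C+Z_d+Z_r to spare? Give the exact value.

v_R_max = 49/20 m/s = 2.4500 m/s

collect terms ⇒ (5/12)·v_R² + (59/30)·v_R + (-11711/1600) = 0
  disc = (59/30)² − 4·(5/12)·(-11711/1600) = 231361/14400 ; √disc = 481/120
  v_R = (−(59/30) + 481/120) / (2·(5/12)) = 49/20 m/s
check:
T_s = v_R/a_R = (49/20)/(6/5) = 2.0417 s
robot covers v_R·T_r = 2.4500·0.3000 = 0.7350 m before braking
robot covers 2.4500·2.0417 − ½·1.2000·2.0417² = 2.5010 m while stopping
human over T_r+T_s: 2.0000·(0.3000+2.0417) = 4.6833 m
C+Z_d+Z_r = 0.2500+0.0150+0.0000 = 0.2650 m
sum ≈ 0.7350+2.5010+4.6833+0.2650 ≈ 8.1844 m = S ✓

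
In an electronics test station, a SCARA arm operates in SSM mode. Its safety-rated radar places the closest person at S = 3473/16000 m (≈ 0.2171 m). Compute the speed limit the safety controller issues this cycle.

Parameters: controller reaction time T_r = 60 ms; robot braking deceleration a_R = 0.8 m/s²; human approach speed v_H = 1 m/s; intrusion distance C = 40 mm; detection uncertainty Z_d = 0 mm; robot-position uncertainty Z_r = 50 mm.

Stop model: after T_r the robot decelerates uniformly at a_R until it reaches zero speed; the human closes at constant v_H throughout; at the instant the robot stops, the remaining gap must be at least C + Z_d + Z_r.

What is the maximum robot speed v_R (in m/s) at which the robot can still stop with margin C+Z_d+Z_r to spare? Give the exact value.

v_R_max = 1/20 m/s = 0.0500 m/s

quadratic (5/8)·v² + (131/100)·v + (-1073/16000) = 0
  disc = (131/100)² − 4·(5/8)·(-1073/16000) = 301401/160000 ; √disc = 549/400
  v_R = (−(131/100) + 549/400) / (2·(5/8)) = 1/20 m/s
check:
stop time T_s = (1/20)/(4/5) = 0.0625 s
robot in T_r: 0.0500·0.0600 = 0.0030 m
robot covers 0.0500·0.0625 − ½·0.8000·0.0625² = 0.0016 m while stopping
human closes 1.0000·0.1225 = 0.1225 m
residual clearance needed = 0.0400+0.0000+0.0500 = 0.0900 m
sum ≈ 0.0030+0.0016+0.1225+0.0900 ≈ 0.2171 m = S ✓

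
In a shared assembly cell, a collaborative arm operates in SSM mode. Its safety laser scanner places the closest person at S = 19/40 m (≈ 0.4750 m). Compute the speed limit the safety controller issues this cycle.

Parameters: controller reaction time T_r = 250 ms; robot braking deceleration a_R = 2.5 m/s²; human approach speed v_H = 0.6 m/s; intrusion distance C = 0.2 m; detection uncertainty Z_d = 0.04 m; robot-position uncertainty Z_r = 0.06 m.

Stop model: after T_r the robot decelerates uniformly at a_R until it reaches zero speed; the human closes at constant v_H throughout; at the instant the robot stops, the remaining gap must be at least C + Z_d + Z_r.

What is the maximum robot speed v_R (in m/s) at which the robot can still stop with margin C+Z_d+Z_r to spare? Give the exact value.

at the boundary: (1/5)·v² + (49/100)·v + (-1/40) = 0
  disc = (49/100)² − 4·(1/5)·(-1/40) = 2601/10000 ; √disc = 51/100
  v_R = (−(49/100) + 51/100) / (2·(1/5)) = 1/20 m/s
check:
braking lasts T_s = (1/20)/(5/2) = 0.0200 s
reaction-phase robot travel = 0.0500·0.2500 = 0.0125 m
robot covers 0.0500·0.0200 − ½·2.5000·0.0200² = 0.0005 m while stopping
person approaches 0.6000·(0.2500+0.0200) = 0.1620 m
C+Z_d+Z_r = 0.2000+0.0400+0.0600 = 0.3000 m
sum ≈ 0.0125+0.0005+0.1620+0.3000 ≈ 0.4750 m = S ✓

v_R_max = 1/20 m/s = 0.0500 m/s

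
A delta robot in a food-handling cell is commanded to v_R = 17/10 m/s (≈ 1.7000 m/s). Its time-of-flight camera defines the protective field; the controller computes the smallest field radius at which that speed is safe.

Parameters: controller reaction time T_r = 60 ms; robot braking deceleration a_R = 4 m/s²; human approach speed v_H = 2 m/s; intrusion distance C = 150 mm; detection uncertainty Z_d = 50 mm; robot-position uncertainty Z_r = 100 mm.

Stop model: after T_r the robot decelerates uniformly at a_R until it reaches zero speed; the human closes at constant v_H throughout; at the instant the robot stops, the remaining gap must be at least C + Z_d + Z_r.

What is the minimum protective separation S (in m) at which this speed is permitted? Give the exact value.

braking lasts T_s = (17/10)/4 = 0.4250 s
robot in T_r: 1.7000·0.0600 = 0.1020 m
braking distance = 1.7000²/(2·4.0000) = 0.3613 m
human closes 2.0000·0.4850 = 0.9700 m
margins: 0.1500+0.0500+0.1000 = 0.3000 m
S_min ≈ 0.1020+0.3613+0.9700+0.3000  ⇒  S_min = 6933/4000 m

S_min = 6933/4000 m = 1.7332 m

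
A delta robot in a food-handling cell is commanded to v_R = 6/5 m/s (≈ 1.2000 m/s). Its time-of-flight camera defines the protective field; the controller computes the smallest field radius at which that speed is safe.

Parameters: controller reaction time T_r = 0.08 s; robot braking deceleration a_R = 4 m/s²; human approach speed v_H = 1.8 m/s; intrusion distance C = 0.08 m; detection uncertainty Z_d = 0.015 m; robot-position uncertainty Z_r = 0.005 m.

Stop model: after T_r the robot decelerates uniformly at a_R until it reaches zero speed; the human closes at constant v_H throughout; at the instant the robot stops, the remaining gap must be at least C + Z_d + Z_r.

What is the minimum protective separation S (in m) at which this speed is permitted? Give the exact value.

stop time T_s = (6/5)/4 = 0.3000 s
reaction-phase robot travel = 1.2000·0.0800 = 0.0960 m
robot under decel: 1.2000²/(2·4.0000) = 0.1800 m
person approaches 1.8000·(0.0800+0.3000) = 0.6840 m
margins: 0.0800+0.0150+0.0050 = 0.1000 m
S_min ≈ 0.0960+0.1800+0.6840+0.1000  ⇒  S_min = 53/50 m

S_min = 53/50 m = 1.0600 m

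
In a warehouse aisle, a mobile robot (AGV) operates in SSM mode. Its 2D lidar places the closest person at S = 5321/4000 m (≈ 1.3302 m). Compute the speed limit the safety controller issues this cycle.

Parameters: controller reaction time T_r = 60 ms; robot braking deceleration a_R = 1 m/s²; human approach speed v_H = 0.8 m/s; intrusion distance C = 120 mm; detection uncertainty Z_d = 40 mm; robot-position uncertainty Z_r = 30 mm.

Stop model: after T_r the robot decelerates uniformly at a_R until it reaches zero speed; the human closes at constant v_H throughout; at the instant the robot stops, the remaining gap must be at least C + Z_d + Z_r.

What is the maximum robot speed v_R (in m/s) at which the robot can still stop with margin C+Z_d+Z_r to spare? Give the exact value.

at the boundary: (1/2)·v² + (43/50)·v + (-4369/4000) = 0
  disc = (43/50)² − 4·(1/2)·(-4369/4000) = 29241/10000 ; √disc = 171/100
  v_R = (−(43/50) + 171/100) / (2·(1/2)) = 17/20 m/s
check:
T_s = v_R/a_R = (17/20)/1 = 0.8500 s
reaction-phase robot travel = 0.8500·0.0600 = 0.0510 m
robot under decel: 0.8500²/(2·1.0000) = 0.3613 m
person approaches 0.8000·(0.0600+0.8500) = 0.7280 m
margins: 0.1200+0.0400+0.0300 = 0.1900 m
sum ≈ 0.0510+0.3613+0.7280+0.1900 ≈ 1.3302 m = S ✓

v_R_max = 17/20 m/s = 0.8500 m/s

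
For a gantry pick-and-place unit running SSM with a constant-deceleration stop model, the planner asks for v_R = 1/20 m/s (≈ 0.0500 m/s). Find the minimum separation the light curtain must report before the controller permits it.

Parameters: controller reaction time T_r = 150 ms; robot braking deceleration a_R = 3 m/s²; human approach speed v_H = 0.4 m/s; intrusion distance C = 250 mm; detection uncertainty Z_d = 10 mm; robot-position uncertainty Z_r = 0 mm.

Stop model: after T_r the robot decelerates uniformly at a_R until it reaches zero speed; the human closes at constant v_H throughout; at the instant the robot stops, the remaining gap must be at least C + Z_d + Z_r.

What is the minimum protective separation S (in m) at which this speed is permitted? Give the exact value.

stop time T_s = (1/20)/3 = 0.0167 s
reaction-phase robot travel = 0.0500·0.1500 = 0.0075 m
robot under decel: 0.0500²/(2·3.0000) = 0.0004 m
human closes 0.4000·0.1667 = 0.0667 m
C+Z_d+Z_r = 0.2500+0.0100+0.0000 = 0.2600 m
S_min ≈ 0.0075+0.0004+0.0667+0.2600  ⇒  S_min = 803/2400 m

S_min = 803/2400 m = 0.3346 m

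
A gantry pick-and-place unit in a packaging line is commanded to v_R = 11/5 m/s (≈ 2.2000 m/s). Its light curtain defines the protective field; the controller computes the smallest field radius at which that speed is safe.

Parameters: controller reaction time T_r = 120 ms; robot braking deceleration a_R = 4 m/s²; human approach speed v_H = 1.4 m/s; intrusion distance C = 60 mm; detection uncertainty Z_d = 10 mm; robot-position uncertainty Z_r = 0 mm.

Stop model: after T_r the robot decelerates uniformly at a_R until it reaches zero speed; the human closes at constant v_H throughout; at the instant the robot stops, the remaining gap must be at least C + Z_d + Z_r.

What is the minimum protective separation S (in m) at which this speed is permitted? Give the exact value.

S_min = 1877/1000 m = 1.8770 m

braking lasts T_s = (11/5)/4 = 0.5500 s
robot covers v_R·T_r = 2.2000·0.1200 = 0.2640 m before braking
braking distance = 2.2000²/(2·4.0000) = 0.6050 m
human over T_r+T_s: 1.4000·(0.1200+0.5500) = 0.9380 m
residual clearance needed = 0.0600+0.0100+0.0000 = 0.0700 m
S_min ≈ 0.2640+0.6050+0.9380+0.0700  ⇒  S_min = 1877/1000 m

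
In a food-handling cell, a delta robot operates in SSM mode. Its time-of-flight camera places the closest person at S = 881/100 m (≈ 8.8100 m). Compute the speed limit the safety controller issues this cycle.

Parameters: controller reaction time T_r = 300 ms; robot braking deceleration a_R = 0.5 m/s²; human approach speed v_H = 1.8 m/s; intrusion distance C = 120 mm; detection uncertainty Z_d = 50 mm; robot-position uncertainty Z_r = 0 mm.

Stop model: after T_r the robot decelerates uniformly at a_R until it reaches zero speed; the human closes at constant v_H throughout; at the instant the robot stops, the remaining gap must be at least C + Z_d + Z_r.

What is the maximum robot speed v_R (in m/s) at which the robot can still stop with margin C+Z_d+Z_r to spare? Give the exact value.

quadratic (1)·v² + (39/10)·v + (-81/10) = 0
  disc = (39/10)² − 4·(1)·(-81/10) = 4761/100 ; √disc = 69/10
  v_R = (−(39/10) + 69/10) / (2·(1)) = 3/2 m/s
check:
braking lasts T_s = (3/2)/(1/2) = 3.0000 s
robot covers v_R·T_r = 1.5000·0.3000 = 0.4500 m before braking
braking distance = 1.5000²/(2·0.5000) = 2.2500 m
human over T_r+T_s: 1.8000·(0.3000+3.0000) = 5.9400 m
residual clearance needed = 0.1200+0.0500+0.0000 = 0.1700 m
sum ≈ 0.4500+2.2500+5.9400+0.1700 ≈ 8.8100 m = S ✓

v_R_max = 3/2 m/s = 1.5000 m/s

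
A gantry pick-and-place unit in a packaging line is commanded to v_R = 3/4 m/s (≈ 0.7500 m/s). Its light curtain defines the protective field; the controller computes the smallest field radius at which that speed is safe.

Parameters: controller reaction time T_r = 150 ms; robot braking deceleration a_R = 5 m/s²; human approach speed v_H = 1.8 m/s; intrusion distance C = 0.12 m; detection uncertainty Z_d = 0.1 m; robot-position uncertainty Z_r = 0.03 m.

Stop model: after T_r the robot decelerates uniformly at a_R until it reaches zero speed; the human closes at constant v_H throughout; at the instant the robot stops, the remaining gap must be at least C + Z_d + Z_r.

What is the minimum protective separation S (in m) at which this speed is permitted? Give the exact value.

S_min = 767/800 m = 0.9587 m

stop time T_s = (3/4)/5 = 0.1500 s
robot in T_r: 0.7500·0.1500 = 0.1125 m
robot under decel: 0.7500²/(2·5.0000) = 0.0563 m
person approaches 1.8000·(0.1500+0.1500) = 0.5400 m
C+Z_d+Z_r = 0.1200+0.1000+0.0300 = 0.2500 m
S_min ≈ 0.1125+0.0563+0.5400+0.2500  ⇒  S_min = 767/800 m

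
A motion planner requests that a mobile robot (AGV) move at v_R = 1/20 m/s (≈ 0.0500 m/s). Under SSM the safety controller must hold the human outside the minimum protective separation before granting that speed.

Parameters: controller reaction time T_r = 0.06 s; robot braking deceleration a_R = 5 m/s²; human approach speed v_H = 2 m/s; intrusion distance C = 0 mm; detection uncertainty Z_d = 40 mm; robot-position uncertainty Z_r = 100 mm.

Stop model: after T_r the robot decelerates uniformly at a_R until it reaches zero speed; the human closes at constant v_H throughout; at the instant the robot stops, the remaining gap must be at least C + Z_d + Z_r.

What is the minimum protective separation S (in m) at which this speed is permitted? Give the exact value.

T_s = v_R/a_R = (1/20)/5 = 0.0100 s
robot in T_r: 0.0500·0.0600 = 0.0030 m
braking distance = 0.0500²/(2·5.0000) = 0.0003 m
human closes 2.0000·0.0700 = 0.1400 m
residual clearance needed = 0.0000+0.0400+0.1000 = 0.1400 m
S_min ≈ 0.0030+0.0003+0.1400+0.1400  ⇒  S_min = 1133/4000 m

S_min = 1133/4000 m = 0.2833 m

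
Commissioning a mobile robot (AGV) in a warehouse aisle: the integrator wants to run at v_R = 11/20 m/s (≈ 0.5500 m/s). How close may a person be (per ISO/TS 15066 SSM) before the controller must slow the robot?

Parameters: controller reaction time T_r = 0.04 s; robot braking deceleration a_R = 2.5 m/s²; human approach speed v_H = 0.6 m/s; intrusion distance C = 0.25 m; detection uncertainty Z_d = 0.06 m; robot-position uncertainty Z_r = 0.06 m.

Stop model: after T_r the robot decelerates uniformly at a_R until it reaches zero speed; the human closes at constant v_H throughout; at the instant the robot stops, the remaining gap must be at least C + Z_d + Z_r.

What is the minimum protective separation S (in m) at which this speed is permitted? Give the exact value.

S_min = 1217/2000 m = 0.6085 m

T_s = v_R/a_R = (11/20)/(5/2) = 0.2200 s
reaction-phase robot travel = 0.5500·0.0400 = 0.0220 m
robot under decel: 0.5500²/(2·2.5000) = 0.0605 m
person approaches 0.6000·(0.0400+0.2200) = 0.1560 m
margins: 0.2500+0.0600+0.0600 = 0.3700 m
S_min ≈ 0.0220+0.0605+0.1560+0.3700  ⇒  S_min = 1217/2000 m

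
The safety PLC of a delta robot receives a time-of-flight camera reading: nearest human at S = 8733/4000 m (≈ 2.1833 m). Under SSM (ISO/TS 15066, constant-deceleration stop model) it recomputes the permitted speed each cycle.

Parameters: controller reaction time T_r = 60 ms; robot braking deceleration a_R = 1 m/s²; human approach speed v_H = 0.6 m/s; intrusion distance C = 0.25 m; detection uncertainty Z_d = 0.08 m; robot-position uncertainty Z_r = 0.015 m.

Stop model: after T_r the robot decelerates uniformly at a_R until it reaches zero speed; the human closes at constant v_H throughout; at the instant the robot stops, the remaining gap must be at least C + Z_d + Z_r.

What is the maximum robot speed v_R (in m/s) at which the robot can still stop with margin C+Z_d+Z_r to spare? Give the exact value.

v_R_max = 27/20 m/s = 1.3500 m/s

collect terms ⇒ (1/2)·v_R² + (33/50)·v_R + (-7209/4000) = 0
  disc = (33/50)² − 4·(1/2)·(-7209/4000) = 40401/10000 ; √disc = 201/100
  v_R = (−(33/50) + 201/100) / (2·(1/2)) = 27/20 m/s
check:
stop time T_s = (27/20)/1 = 1.3500 s
reaction-phase robot travel = 1.3500·0.0600 = 0.0810 m
robot under decel: 1.3500²/(2·1.0000) = 0.9113 m
human closes 0.6000·1.4100 = 0.8460 m
residual clearance needed = 0.2500+0.0800+0.0150 = 0.3450 m
sum ≈ 0.0810+0.9113+0.8460+0.3450 ≈ 2.1833 m = S ✓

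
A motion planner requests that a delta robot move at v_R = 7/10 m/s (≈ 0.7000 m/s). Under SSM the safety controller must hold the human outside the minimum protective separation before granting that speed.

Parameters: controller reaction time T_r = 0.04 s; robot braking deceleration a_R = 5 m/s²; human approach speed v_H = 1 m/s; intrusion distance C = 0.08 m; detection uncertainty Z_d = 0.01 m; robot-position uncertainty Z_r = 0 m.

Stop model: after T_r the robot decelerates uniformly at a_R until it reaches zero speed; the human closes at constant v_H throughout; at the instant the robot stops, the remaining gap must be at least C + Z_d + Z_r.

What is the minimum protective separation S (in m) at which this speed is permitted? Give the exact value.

stop time T_s = (7/10)/5 = 0.1400 s
robot in T_r: 0.7000·0.0400 = 0.0280 m
robot covers 0.7000·0.1400 − ½·5.0000·0.1400² = 0.0490 m while stopping
human over T_r+T_s: 1.0000·(0.0400+0.1400) = 0.1800 m
C+Z_d+Z_r = 0.0800+0.0100+0.0000 = 0.0900 m
S_min ≈ 0.0280+0.0490+0.1800+0.0900  ⇒  S_min = 347/1000 m

S_min = 347/1000 m = 0.3470 m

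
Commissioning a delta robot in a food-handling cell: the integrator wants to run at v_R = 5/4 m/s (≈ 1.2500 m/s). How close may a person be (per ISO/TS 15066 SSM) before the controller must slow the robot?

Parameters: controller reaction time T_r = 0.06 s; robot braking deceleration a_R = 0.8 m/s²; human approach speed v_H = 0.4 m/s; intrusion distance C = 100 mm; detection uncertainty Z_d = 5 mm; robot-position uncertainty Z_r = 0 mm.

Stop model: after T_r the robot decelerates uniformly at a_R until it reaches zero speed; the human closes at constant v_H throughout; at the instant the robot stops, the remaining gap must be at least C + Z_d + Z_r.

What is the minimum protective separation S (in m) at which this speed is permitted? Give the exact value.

S_min = 28889/16000 m = 1.8056 m

T_s = v_R/a_R = (5/4)/(4/5) = 1.5625 s
robot covers v_R·T_r = 1.2500·0.0600 = 0.0750 m before braking
braking distance = 1.2500²/(2·0.8000) = 0.9766 m
person approaches 0.4000·(0.0600+1.5625) = 0.6490 m
margins: 0.1000+0.0050+0.0000 = 0.1050 m
S_min ≈ 0.0750+0.9766+0.6490+0.1050  ⇒  S_min = 28889/16000 m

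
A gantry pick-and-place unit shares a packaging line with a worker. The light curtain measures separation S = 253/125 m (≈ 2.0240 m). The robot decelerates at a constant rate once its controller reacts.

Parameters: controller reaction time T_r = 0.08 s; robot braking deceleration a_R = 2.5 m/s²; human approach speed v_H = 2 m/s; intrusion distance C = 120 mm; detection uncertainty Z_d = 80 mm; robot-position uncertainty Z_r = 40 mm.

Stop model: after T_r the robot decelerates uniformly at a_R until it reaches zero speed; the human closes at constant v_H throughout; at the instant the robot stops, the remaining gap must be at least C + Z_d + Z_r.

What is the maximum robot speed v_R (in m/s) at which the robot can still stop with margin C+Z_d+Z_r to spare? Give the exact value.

v_R_max = 7/5 m/s = 1.4000 m/s

collect terms ⇒ (1/5)·v_R² + (22/25)·v_R + (-203/125) = 0
  disc = (22/25)² − 4·(1/5)·(-203/125) = 1296/625 ; √disc = 36/25
  v_R = (−(22/25) + 36/25) / (2·(1/5)) = 7/5 m/s
check:
braking lasts T_s = (7/5)/(5/2) = 0.5600 s
reaction-phase robot travel = 1.4000·0.0800 = 0.1120 m
robot under decel: 1.4000²/(2·2.5000) = 0.3920 m
human closes 2.0000·0.6400 = 1.2800 m
C+Z_d+Z_r = 0.1200+0.0800+0.0400 = 0.2400 m
sum ≈ 0.1120+0.3920+1.2800+0.2400 ≈ 2.0240 m = S ✓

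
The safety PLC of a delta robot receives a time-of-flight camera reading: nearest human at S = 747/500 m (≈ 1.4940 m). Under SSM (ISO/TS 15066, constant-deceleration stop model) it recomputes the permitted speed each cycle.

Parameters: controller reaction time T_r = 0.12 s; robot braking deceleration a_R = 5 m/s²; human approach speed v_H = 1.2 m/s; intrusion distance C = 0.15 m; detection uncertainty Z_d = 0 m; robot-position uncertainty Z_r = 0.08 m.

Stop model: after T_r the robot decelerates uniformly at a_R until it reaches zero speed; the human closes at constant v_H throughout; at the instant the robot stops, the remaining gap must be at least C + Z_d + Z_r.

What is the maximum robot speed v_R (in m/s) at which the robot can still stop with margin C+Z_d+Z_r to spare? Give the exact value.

v_R_max = 2 m/s = 2.0000 m/s

collect terms ⇒ (1/10)·v_R² + (9/25)·v_R + (-28/25) = 0
  disc = (9/25)² − 4·(1/10)·(-28/25) = 361/625 ; √disc = 19/25
  v_R = (−(9/25) + 19/25) / (2·(1/10)) = 2 m/s
check:
T_s = v_R/a_R = 2/5 = 0.4000 s
reaction-phase robot travel = 2.0000·0.1200 = 0.2400 m
robot covers 2.0000·0.4000 − ½·5.0000·0.4000² = 0.4000 m while stopping
person approaches 1.2000·(0.1200+0.4000) = 0.6240 m
residual clearance needed = 0.1500+0.0000+0.0800 = 0.2300 m
sum ≈ 0.2400+0.4000+0.6240+0.2300 ≈ 1.4940 m = S ✓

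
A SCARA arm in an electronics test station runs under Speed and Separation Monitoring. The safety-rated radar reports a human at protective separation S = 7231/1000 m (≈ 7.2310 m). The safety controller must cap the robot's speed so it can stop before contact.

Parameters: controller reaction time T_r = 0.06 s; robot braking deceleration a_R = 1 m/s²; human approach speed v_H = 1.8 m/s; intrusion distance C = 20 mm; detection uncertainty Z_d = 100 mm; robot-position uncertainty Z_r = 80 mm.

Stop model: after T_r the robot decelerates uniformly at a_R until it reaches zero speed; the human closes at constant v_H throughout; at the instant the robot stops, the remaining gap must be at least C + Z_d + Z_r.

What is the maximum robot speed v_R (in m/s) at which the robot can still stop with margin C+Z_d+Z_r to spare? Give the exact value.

quadratic (1/2)·v² + (93/50)·v + (-6923/1000) = 0
  disc = (93/50)² − 4·(1/2)·(-6923/1000) = 10816/625 ; √disc = 104/25
  v_R = (−(93/50) + 104/25) / (2·(1/2)) = 23/10 m/s
check:
braking lasts T_s = (23/10)/1 = 2.3000 s
reaction-phase robot travel = 2.3000·0.0600 = 0.1380 m
robot covers 2.3000·2.3000 − ½·1.0000·2.3000² = 2.6450 m while stopping
human closes 1.8000·2.3600 = 4.2480 m
C+Z_d+Z_r = 0.0200+0.1000+0.0800 = 0.2000 m
sum ≈ 0.1380+2.6450+4.2480+0.2000 ≈ 7.2310 m = S ✓

v_R_max = 23/10 m/s = 2.3000 m/s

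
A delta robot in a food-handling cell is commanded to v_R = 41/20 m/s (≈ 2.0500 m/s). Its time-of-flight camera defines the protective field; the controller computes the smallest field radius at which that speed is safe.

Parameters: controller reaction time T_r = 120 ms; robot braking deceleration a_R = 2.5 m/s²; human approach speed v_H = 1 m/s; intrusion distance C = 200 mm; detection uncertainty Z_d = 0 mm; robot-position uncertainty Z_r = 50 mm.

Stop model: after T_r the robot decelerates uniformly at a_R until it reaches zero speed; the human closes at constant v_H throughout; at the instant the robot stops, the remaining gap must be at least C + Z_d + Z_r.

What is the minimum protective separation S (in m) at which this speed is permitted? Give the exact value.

braking lasts T_s = (41/20)/(5/2) = 0.8200 s
robot in T_r: 2.0500·0.1200 = 0.2460 m
robot covers 2.0500·0.8200 − ½·2.5000·0.8200² = 0.8405 m while stopping
human over T_r+T_s: 1.0000·(0.1200+0.8200) = 0.9400 m
margins: 0.2000+0.0000+0.0500 = 0.2500 m
S_min ≈ 0.2460+0.8405+0.9400+0.2500  ⇒  S_min = 4553/2000 m

S_min = 4553/2000 m = 2.2765 m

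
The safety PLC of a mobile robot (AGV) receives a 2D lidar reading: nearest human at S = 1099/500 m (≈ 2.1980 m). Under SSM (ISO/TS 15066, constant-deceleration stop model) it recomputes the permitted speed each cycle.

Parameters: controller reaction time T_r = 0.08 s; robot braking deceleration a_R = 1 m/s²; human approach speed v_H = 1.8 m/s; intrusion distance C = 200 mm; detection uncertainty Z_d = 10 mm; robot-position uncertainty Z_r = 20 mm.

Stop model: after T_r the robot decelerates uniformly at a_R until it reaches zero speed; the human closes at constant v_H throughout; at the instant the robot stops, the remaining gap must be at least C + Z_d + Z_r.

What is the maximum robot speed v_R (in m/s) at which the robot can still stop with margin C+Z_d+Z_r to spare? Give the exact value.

v_R_max = 4/5 m/s = 0.8000 m/s

at the boundary: (1/2)·v² + (47/25)·v + (-228/125) = 0
  disc = (47/25)² − 4·(1/2)·(-228/125) = 4489/625 ; √disc = 67/25
  v_R = (−(47/25) + 67/25) / (2·(1/2)) = 4/5 m/s
check:
braking lasts T_s = (4/5)/1 = 0.8000 s
robot in T_r: 0.8000·0.0800 = 0.0640 m
robot covers 0.8000·0.8000 − ½·1.0000·0.8000² = 0.3200 m while stopping
human over T_r+T_s: 1.8000·(0.0800+0.8000) = 1.5840 m
C+Z_d+Z_r = 0.2000+0.0100+0.0200 = 0.2300 m
sum ≈ 0.0640+0.3200+1.5840+0.2300 ≈ 2.1980 m = S ✓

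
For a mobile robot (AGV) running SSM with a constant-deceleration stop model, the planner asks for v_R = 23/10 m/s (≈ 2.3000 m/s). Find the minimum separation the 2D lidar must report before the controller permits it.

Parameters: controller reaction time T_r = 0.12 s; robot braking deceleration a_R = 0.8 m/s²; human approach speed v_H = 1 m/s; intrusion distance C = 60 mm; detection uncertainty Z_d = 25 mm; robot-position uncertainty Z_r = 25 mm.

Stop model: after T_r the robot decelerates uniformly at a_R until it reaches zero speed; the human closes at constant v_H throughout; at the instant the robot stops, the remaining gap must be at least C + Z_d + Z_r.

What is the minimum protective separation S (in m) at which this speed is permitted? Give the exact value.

braking lasts T_s = (23/10)/(4/5) = 2.8750 s
robot covers v_R·T_r = 2.3000·0.1200 = 0.2760 m before braking
robot covers 2.3000·2.8750 − ½·0.8000·2.8750² = 3.3062 m while stopping
human closes 1.0000·2.9950 = 2.9950 m
residual clearance needed = 0.0600+0.0250+0.0250 = 0.1100 m
S_min ≈ 0.2760+3.3062+2.9950+0.1100  ⇒  S_min = 26749/4000 m

S_min = 26749/4000 m = 6.6872 m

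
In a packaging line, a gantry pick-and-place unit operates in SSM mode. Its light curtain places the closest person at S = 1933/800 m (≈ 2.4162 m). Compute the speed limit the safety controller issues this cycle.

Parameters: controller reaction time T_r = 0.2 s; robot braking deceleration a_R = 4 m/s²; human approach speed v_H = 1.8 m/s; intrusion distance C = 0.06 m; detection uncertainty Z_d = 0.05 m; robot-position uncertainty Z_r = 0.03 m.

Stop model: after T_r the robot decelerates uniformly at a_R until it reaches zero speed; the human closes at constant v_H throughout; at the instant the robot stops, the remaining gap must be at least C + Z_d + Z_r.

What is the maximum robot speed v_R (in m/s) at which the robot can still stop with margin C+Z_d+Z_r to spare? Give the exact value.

v_R_max = 21/10 m/s = 2.1000 m/s

at the boundary: (1/8)·v² + (13/20)·v + (-1533/800) = 0
  disc = (13/20)² − 4·(1/8)·(-1533/800) = 2209/1600 ; √disc = 47/40
  v_R = (−(13/20) + 47/40) / (2·(1/8)) = 21/10 m/s
check:
stop time T_s = (21/10)/4 = 0.5250 s
robot in T_r: 2.1000·0.2000 = 0.4200 m
robot under decel: 2.1000²/(2·4.0000) = 0.5513 m
person approaches 1.8000·(0.2000+0.5250) = 1.3050 m
residual clearance needed = 0.0600+0.0500+0.0300 = 0.1400 m
sum ≈ 0.4200+0.5513+1.3050+0.1400 ≈ 2.4162 m = S ✓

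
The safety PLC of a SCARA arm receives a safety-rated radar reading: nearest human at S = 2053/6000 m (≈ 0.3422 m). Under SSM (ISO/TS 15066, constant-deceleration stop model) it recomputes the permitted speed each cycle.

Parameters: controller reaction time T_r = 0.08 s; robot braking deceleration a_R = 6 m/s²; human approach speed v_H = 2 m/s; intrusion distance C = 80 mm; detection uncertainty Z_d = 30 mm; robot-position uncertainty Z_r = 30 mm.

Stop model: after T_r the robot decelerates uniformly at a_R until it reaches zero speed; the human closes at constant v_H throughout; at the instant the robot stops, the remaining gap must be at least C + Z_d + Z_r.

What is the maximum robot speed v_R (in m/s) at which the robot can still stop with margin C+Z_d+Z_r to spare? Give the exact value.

v_R_max = 1/10 m/s = 0.1000 m/s

quadratic (1/12)·v² + (31/75)·v + (-253/6000) = 0
  disc = (31/75)² − 4·(1/12)·(-253/6000) = 1849/10000 ; √disc = 43/100
  v_R = (−(31/75) + 43/100) / (2·(1/12)) = 1/10 m/s
check:
stop time T_s = (1/10)/6 = 0.0167 s
robot covers v_R·T_r = 0.1000·0.0800 = 0.0080 m before braking
robot covers 0.1000·0.0167 − ½·6.0000·0.0167² = 0.0008 m while stopping
human over T_r+T_s: 2.0000·(0.0800+0.0167) = 0.1933 m
residual clearance needed = 0.0800+0.0300+0.0300 = 0.1400 m
sum ≈ 0.0080+0.0008+0.1933+0.1400 ≈ 0.3422 m = S ✓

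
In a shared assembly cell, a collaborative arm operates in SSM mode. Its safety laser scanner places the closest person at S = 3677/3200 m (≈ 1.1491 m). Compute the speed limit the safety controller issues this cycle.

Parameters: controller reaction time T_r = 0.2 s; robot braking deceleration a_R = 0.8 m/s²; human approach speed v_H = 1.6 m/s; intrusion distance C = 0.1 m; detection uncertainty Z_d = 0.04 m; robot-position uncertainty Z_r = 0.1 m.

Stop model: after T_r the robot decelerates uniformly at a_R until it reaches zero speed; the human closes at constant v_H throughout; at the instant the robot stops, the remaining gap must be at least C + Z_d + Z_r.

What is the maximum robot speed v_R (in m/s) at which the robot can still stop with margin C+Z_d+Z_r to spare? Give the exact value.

v_R_max = 1/4 m/s = 0.2500 m/s

at the boundary: (5/8)·v² + (11/5)·v + (-377/640) = 0
  disc = (11/5)² − 4·(5/8)·(-377/640) = 40401/6400 ; √disc = 201/80
  v_R = (−(11/5) + 201/80) / (2·(5/8)) = 1/4 m/s
check:
stop time T_s = (1/4)/(4/5) = 0.3125 s
robot covers v_R·T_r = 0.2500·0.2000 = 0.0500 m before braking
robot under decel: 0.2500²/(2·0.8000) = 0.0391 m
human closes 1.6000·0.5125 = 0.8200 m
margins: 0.1000+0.0400+0.1000 = 0.2400 m
sum ≈ 0.0500+0.0391+0.8200+0.2400 ≈ 1.1491 m = S ✓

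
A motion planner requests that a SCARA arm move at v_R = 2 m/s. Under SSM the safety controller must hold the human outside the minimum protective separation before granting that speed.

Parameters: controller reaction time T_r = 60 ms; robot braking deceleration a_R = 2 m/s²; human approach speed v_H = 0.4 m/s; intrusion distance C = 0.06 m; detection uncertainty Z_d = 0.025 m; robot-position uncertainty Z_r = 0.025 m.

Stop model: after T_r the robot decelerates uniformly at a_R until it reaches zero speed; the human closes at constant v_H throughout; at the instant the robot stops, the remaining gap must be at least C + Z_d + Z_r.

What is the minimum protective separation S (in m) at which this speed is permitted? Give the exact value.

T_s = v_R/a_R = 2/2 = 1.0000 s
reaction-phase robot travel = 2.0000·0.0600 = 0.1200 m
robot under decel: 2.0000²/(2·2.0000) = 1.0000 m
human closes 0.4000·1.0600 = 0.4240 m
margins: 0.0600+0.0250+0.0250 = 0.1100 m
S_min ≈ 0.1200+1.0000+0.4240+0.1100  ⇒  S_min = 827/500 m

S_min = 827/500 m = 1.6540 m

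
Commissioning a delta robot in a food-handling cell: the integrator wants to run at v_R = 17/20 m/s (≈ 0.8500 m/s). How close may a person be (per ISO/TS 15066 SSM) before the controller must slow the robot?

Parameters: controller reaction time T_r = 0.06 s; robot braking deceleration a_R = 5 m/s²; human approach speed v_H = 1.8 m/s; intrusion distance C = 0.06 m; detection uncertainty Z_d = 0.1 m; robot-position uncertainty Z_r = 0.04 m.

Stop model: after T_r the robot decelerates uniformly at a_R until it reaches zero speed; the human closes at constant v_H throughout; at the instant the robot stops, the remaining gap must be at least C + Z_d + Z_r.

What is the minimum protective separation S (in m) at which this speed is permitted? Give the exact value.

T_s = v_R/a_R = (17/20)/5 = 0.1700 s
robot covers v_R·T_r = 0.8500·0.0600 = 0.0510 m before braking
robot covers 0.8500·0.1700 − ½·5.0000·0.1700² = 0.0722 m while stopping
human closes 1.8000·0.2300 = 0.4140 m
C+Z_d+Z_r = 0.0600+0.1000+0.0400 = 0.2000 m
S_min ≈ 0.0510+0.0722+0.4140+0.2000  ⇒  S_min = 2949/4000 m

S_min = 2949/4000 m = 0.7372 m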